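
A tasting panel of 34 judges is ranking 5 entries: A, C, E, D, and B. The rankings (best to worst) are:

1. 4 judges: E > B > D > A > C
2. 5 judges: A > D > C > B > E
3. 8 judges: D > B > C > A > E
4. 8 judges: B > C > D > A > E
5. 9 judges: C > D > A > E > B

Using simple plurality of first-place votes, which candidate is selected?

First-place votes: A 5, C 9, E 4, D 8, B 8.
C has the most first-place votes.

C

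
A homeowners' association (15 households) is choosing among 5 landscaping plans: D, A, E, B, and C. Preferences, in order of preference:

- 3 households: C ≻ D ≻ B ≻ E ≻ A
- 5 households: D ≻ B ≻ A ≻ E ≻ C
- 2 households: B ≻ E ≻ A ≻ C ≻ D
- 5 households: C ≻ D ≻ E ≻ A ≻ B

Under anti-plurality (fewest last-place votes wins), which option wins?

E

Last-place votes: D 2, A 3, E 0, B 5, C 5.
E is ranked last by the fewest voters, so E wins.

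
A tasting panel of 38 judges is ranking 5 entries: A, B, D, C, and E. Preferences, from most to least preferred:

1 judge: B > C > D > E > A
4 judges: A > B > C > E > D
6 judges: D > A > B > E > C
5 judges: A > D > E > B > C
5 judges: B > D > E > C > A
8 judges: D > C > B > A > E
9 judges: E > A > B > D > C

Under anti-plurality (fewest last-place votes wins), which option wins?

B

Last-place votes: A 6, B 0, D 4, C 20, E 8.
B is ranked last by the fewest voters, so B wins.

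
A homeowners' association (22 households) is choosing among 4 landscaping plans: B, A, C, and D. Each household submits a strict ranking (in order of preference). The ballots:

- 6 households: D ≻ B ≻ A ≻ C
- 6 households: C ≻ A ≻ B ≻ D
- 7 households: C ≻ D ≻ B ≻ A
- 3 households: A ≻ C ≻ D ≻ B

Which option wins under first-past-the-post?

C

First-place votes: B 0, A 3, C 13, D 6.
C has the most first-place votes.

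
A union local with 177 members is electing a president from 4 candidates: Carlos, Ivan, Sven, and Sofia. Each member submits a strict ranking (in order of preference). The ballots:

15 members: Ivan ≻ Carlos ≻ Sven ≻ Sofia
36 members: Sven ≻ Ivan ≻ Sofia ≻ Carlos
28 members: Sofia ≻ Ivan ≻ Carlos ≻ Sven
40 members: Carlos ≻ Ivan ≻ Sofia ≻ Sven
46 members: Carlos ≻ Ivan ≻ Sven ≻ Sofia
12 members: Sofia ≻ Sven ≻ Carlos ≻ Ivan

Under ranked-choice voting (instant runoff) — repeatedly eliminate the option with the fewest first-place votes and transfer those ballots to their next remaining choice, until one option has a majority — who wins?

Round 1: Carlos 86, Ivan 15, Sven 36, Sofia 40. Eliminate Ivan.
Round 2: Carlos 101, Sven 36, Sofia 40. Carlos has a majority.

Carlos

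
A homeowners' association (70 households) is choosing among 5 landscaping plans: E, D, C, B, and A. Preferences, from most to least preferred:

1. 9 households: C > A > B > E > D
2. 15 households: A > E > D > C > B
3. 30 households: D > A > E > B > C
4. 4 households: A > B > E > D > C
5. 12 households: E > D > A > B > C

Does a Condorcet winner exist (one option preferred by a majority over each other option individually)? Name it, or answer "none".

none

Checking pairwise contests:
A beats E 58–12.
E beats D 40–30.
E beats C 61–9.
E beats B 57–13.
D beats A 42–28.
Every option loses at least one head-to-head, so there is no Condorcet winner.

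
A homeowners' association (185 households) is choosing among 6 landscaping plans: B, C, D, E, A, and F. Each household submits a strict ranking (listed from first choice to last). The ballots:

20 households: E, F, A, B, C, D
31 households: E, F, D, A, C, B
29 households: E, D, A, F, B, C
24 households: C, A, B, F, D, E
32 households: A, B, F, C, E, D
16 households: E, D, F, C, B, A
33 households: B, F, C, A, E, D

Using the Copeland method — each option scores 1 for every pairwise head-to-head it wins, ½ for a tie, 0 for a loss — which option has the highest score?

B: beats C and D; loses to E, A, and F → score 2.
C: beats D; loses to B, E, A, and F → score 1.
D: loses to B, C, E, A, and F → score 0.
E: beats B, C, D, A, and F → score 5.
A: beats B, C, and D; loses to E and F → score 3.
F: beats B, C, D, and A; loses to E → score 4.
E has the best pairwise record.

E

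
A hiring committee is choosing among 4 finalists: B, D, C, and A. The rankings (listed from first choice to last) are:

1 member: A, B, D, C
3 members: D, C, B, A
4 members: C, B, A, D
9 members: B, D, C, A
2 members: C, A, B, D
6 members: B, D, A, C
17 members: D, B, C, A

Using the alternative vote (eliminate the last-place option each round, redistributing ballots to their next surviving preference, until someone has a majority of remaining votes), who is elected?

B

Round 1: B 15, D 20, C 6, A 1. Eliminate A.
Round 2: B 16, D 20, C 6. Eliminate C.
Round 3: B 22, D 20. B has a majority.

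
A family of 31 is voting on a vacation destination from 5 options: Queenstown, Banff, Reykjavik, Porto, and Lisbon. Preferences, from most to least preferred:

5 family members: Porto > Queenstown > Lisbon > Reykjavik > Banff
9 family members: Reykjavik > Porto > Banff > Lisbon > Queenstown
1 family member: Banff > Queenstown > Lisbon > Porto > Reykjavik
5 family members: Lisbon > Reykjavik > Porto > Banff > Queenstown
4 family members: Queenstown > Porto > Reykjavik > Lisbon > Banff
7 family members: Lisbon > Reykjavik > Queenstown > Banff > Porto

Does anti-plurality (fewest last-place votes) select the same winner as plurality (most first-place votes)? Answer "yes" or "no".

Anti-plurality — last-place votes: Queenstown 14, Banff 9, Reykjavik 1, Porto 7, Lisbon 0. Winner: Lisbon.
Plurality — first-place votes: Queenstown 4, Banff 1, Reykjavik 9, Porto 5, Lisbon 12. Winner: Lisbon.
The two methods agree.

yes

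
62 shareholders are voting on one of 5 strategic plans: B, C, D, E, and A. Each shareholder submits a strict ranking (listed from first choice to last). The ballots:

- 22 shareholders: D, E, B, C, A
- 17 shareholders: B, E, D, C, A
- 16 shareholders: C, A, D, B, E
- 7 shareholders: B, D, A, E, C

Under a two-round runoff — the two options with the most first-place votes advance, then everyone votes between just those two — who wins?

Round 1 first-place votes: B 24, C 16, D 22, E 0, A 0.
B and D advance.
Runoff: B is preferred to D by 24 voters; D by 38.
D wins the runoff.

D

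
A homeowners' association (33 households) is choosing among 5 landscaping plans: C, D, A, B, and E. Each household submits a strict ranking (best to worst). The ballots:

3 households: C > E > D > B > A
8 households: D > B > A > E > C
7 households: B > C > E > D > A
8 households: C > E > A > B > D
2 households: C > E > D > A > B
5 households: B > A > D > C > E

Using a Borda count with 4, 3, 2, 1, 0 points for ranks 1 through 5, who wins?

C: 3·4 + 8·0 + 7·3 + 8·4 + 2·4 + 5·1 = 78
D: 3·2 + 8·4 + 7·1 + 8·0 + 2·2 + 5·2 = 59
A: 3·0 + 8·2 + 7·0 + 8·2 + 2·1 + 5·3 = 49
B: 3·1 + 8·3 + 7·4 + 8·1 + 2·0 + 5·4 = 83
E: 3·3 + 8·1 + 7·2 + 8·3 + 2·3 + 5·0 = 61
B has the highest Borda score (83).

B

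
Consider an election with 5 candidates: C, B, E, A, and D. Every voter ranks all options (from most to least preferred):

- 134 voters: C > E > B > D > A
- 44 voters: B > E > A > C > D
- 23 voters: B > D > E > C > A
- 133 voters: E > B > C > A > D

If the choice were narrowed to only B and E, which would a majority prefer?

E

Voters preferring B to E: 67; preferring E to B: 267.
E wins the head-to-head.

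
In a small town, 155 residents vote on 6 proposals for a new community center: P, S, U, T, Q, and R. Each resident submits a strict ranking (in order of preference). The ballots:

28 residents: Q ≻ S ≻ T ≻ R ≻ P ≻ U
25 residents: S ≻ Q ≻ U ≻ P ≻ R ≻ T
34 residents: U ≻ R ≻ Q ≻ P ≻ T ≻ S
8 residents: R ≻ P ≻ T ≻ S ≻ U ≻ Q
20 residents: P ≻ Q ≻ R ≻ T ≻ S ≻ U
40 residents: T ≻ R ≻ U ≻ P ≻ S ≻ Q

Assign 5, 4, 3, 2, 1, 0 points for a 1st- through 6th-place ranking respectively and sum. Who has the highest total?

R

P: 28·1 + 25·2 + 34·2 + 8·4 + 20·5 + 40·2 = 358
S: 28·4 + 25·5 + 34·0 + 8·2 + 20·1 + 40·1 = 313
U: 28·0 + 25·3 + 34·5 + 8·1 + 20·0 + 40·3 = 373
T: 28·3 + 25·0 + 34·1 + 8·3 + 20·2 + 40·5 = 382
Q: 28·5 + 25·4 + 34·3 + 8·0 + 20·4 + 40·0 = 422
R: 28·2 + 25·1 + 34·4 + 8·5 + 20·3 + 40·4 = 477
R has the highest Borda score (477).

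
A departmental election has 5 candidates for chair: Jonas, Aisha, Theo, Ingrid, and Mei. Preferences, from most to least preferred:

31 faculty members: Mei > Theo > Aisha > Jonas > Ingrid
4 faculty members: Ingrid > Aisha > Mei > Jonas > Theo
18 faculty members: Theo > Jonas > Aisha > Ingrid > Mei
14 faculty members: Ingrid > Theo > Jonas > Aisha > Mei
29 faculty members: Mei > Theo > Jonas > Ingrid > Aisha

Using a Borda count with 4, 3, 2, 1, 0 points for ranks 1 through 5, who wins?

Theo

Jonas: 31·1 + 4·1 + 18·3 + 14·2 + 29·2 = 175
Aisha: 31·2 + 4·3 + 18·2 + 14·1 + 29·0 = 124
Theo: 31·3 + 4·0 + 18·4 + 14·3 + 29·3 = 294
Ingrid: 31·0 + 4·4 + 18·1 + 14·4 + 29·1 = 119
Mei: 31·4 + 4·2 + 18·0 + 14·0 + 29·4 = 248
Theo has the highest Borda score (294).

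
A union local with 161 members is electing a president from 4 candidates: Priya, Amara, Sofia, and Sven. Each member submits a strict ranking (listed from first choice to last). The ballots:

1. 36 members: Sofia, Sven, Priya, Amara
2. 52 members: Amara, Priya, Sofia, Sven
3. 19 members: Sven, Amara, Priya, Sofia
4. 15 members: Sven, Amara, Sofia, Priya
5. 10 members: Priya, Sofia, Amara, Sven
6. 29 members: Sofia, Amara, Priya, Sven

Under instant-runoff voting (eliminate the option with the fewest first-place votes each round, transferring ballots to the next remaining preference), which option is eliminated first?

Priya

Round 1: Priya 10, Amara 52, Sofia 65, Sven 34. Eliminate Priya.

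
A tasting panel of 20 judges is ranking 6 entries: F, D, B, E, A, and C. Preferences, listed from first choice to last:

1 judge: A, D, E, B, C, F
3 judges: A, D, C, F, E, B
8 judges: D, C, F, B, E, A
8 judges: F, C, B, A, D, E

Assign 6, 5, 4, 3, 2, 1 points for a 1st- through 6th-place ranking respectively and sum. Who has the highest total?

F: 1·1 + 3·3 + 8·4 + 8·6 = 90
D: 1·5 + 3·5 + 8·6 + 8·2 = 84
B: 1·3 + 3·1 + 8·3 + 8·4 = 62
E: 1·4 + 3·2 + 8·2 + 8·1 = 34
A: 1·6 + 3·6 + 8·1 + 8·3 = 56
C: 1·2 + 3·4 + 8·5 + 8·5 = 94
C has the highest Borda score (94).

C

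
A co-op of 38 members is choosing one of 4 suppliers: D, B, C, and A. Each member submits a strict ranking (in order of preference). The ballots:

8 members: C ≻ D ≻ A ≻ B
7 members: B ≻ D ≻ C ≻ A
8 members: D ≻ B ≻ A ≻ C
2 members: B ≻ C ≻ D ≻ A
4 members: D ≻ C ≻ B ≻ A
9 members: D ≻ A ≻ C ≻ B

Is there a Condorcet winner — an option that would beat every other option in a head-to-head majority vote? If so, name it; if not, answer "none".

D

D vs B: 29–9 for D.
D vs C: 28–10 for D.
D vs A: 38–0 for D.
D beats every other option head-to-head.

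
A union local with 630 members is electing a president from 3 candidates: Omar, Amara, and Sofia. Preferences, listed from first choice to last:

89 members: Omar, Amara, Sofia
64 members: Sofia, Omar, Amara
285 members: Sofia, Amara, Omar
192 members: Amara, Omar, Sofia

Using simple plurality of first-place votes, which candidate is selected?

First-place votes: Omar 89, Amara 192, Sofia 349.
Sofia has the most first-place votes.

Sofia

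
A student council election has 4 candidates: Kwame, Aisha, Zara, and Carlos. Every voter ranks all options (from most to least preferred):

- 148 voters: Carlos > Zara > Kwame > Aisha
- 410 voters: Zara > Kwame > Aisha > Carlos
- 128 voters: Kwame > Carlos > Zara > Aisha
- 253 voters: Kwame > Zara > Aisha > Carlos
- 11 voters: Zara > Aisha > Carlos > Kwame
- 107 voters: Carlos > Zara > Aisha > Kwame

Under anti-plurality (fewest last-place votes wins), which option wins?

Zara

Last-place votes: Kwame 118, Aisha 276, Zara 0, Carlos 663.
Zara is ranked last by the fewest voters, so Zara wins.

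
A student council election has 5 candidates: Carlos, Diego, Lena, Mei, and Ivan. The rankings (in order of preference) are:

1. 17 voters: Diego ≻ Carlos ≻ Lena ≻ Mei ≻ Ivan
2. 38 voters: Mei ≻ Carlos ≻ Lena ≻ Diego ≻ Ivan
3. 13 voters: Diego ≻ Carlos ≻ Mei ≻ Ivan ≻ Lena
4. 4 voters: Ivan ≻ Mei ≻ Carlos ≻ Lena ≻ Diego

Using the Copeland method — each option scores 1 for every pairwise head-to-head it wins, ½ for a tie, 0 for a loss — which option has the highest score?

Mei

Carlos: beats Diego, Lena, and Ivan; loses to Mei → score 3.
Diego: beats Ivan; loses to Carlos, Lena, and Mei → score 1.
Lena: beats Diego and Ivan; loses to Carlos and Mei → score 2.
Mei: beats Carlos, Diego, Lena, and Ivan → score 4.
Ivan: loses to Carlos, Diego, Lena, and Mei → score 0.
Mei has the best pairwise record.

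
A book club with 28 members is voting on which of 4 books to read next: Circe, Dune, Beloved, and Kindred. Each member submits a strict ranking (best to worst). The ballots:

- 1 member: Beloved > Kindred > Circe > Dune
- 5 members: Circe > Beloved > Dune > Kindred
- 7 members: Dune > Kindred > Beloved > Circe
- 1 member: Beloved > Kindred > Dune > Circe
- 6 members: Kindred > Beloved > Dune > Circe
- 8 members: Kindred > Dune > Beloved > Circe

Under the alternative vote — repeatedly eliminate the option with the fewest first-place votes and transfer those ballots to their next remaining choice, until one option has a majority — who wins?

Kindred

Round 1: Circe 5, Dune 7, Beloved 2, Kindred 14. Eliminate Beloved.
Round 2: Circe 5, Dune 7, Kindred 16. Kindred has a majority.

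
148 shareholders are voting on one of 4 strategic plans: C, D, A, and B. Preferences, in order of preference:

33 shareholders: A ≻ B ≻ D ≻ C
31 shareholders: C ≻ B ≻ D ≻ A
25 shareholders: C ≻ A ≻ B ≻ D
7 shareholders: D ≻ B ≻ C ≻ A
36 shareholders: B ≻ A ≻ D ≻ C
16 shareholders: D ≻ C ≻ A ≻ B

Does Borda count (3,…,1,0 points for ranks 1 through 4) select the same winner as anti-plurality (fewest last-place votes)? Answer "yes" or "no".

yes

Borda — scores: C 207, D 169, A 237, B 275. Winner: B.
Anti-plurality — last-place votes: C 69, D 25, A 38, B 16. Winner: B.
The two methods agree.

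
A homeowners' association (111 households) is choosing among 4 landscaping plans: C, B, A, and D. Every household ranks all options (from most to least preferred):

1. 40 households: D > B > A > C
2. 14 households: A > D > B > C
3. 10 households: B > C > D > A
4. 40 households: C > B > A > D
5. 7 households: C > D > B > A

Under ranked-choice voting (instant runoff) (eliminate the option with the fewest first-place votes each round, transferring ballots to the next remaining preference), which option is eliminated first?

B

Round 1: C 47, B 10, A 14, D 40. Eliminate B.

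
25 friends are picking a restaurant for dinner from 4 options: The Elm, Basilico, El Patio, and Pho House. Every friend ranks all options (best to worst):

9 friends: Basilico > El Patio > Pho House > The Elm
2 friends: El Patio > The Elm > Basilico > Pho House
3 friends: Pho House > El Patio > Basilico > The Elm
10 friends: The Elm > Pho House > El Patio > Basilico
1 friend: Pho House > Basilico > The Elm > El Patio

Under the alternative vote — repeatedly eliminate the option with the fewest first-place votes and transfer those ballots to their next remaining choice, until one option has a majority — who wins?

Round 1: The Elm 10, Basilico 9, El Patio 2, Pho House 4. Eliminate El Patio.
Round 2: The Elm 12, Basilico 9, Pho House 4. Eliminate Pho House.
Round 3: The Elm 12, Basilico 13. Basilico has a majority.

Basilico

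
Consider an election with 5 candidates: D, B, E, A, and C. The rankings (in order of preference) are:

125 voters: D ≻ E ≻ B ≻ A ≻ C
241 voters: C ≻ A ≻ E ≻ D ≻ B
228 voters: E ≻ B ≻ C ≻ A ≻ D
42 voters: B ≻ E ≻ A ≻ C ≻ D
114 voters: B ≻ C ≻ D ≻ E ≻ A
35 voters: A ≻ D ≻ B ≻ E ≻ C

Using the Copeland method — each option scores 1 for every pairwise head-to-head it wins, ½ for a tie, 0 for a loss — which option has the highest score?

E

D: beats B; loses to E, A, and C → score 1.
B: beats A and C; loses to D and E → score 2.
E: beats D, B, A, and C → score 4.
A: beats D; loses to B, E, and C → score 1.
C: beats D and A; loses to B and E → score 2.
E has the best pairwise record.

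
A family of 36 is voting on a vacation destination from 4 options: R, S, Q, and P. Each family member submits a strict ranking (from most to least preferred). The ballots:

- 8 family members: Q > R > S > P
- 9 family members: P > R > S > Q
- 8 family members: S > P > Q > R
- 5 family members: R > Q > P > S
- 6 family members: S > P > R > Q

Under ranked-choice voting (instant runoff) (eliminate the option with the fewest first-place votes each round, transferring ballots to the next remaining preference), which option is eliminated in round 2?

Round 1: R 5, S 14, Q 8, P 9. Eliminate R.
Round 2: S 14, Q 13, P 9. Eliminate P.

P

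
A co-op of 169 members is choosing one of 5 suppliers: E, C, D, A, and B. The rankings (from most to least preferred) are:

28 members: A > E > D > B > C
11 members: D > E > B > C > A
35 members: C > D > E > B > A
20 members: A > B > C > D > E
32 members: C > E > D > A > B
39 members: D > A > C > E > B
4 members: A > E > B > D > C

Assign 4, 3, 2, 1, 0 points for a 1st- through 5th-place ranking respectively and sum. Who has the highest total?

D

E: 28·3 + 11·3 + 35·2 + 20·0 + 32·3 + 39·1 + 4·3 = 334
C: 28·0 + 11·1 + 35·4 + 20·2 + 32·4 + 39·2 + 4·0 = 397
D: 28·2 + 11·4 + 35·3 + 20·1 + 32·2 + 39·4 + 4·1 = 449
A: 28·4 + 11·0 + 35·0 + 20·4 + 32·1 + 39·3 + 4·4 = 357
B: 28·1 + 11·2 + 35·1 + 20·3 + 32·0 + 39·0 + 4·2 = 153
D has the highest Borda score (449).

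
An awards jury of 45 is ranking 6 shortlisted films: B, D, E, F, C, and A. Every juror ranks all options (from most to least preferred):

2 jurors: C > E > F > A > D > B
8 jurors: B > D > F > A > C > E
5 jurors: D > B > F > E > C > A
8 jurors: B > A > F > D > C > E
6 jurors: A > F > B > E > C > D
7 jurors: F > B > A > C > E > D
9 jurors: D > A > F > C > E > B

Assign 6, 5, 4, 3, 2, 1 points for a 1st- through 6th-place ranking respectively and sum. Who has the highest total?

B: 2·1 + 8·6 + 5·5 + 8·6 + 6·4 + 7·5 + 9·1 = 191
D: 2·2 + 8·5 + 5·6 + 8·3 + 6·1 + 7·1 + 9·6 = 165
E: 2·5 + 8·1 + 5·3 + 8·1 + 6·3 + 7·2 + 9·2 = 91
F: 2·4 + 8·4 + 5·4 + 8·4 + 6·5 + 7·6 + 9·4 = 200
C: 2·6 + 8·2 + 5·2 + 8·2 + 6·2 + 7·3 + 9·3 = 114
A: 2·3 + 8·3 + 5·1 + 8·5 + 6·6 + 7·4 + 9·5 = 184
F has the highest Borda score (200).

F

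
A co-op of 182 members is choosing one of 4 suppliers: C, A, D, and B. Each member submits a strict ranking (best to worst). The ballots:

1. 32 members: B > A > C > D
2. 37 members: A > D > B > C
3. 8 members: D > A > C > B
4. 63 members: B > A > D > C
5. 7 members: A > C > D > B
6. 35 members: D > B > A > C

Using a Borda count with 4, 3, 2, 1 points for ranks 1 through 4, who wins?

C: 32·2 + 37·1 + 8·2 + 63·1 + 7·3 + 35·1 = 236
A: 32·3 + 37·4 + 8·3 + 63·3 + 7·4 + 35·2 = 555
D: 32·1 + 37·3 + 8·4 + 63·2 + 7·2 + 35·4 = 455
B: 32·4 + 37·2 + 8·1 + 63·4 + 7·1 + 35·3 = 574
B has the highest Borda score (574).

B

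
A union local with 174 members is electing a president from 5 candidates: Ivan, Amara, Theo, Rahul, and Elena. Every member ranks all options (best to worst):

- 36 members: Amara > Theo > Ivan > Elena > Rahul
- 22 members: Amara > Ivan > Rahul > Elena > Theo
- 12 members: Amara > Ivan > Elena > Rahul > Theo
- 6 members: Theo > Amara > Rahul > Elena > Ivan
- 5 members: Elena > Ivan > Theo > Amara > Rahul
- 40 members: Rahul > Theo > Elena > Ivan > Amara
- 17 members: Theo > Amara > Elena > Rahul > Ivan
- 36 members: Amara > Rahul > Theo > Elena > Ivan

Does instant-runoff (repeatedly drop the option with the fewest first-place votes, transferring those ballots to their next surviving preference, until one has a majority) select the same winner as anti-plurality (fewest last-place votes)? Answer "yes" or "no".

Instant-runoff — R1 Ivan 0, Amara 106, Theo 23, Rahul 40, Elena 5 (Amara winner). Winner: Amara.
Anti-plurality — last-place votes: Ivan 59, Amara 40, Theo 34, Rahul 41, Elena 0. Winner: Elena.
The two methods disagree.

no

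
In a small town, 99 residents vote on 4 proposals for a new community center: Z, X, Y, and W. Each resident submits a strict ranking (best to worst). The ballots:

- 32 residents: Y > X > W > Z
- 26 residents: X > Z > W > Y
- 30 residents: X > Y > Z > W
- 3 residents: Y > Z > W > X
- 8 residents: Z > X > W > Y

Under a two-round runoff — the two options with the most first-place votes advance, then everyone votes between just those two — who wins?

X

Round 1 first-place votes: Z 8, X 56, Y 35, W 0.
X and Y advance.
Runoff: X is preferred to Y by 64 voters; Y by 35.
X wins the runoff.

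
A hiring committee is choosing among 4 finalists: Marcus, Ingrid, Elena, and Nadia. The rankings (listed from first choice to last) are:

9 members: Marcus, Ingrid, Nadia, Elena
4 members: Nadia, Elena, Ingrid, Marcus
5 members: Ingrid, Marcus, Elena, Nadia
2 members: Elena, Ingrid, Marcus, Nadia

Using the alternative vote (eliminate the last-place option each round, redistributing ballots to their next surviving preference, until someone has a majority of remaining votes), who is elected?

Ingrid

Round 1: Marcus 9, Ingrid 5, Elena 2, Nadia 4. Eliminate Elena.
Round 2: Marcus 9, Ingrid 7, Nadia 4. Eliminate Nadia.
Round 3: Marcus 9, Ingrid 11. Ingrid has a majority.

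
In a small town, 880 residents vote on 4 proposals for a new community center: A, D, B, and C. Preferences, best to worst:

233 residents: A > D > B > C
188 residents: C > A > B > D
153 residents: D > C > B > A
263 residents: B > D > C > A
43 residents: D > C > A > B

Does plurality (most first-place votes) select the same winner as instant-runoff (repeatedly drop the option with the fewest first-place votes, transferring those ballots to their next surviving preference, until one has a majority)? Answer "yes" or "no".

Plurality — first-place votes: A 233, D 196, B 263, C 188. Winner: B.
Instant-runoff — R1 A 233, D 196, B 263, C 188 (C out); R2 A 421, D 196, B 263 (D out); R3 A 464, B 416 (A winner). Winner: A.
The two methods disagree.

no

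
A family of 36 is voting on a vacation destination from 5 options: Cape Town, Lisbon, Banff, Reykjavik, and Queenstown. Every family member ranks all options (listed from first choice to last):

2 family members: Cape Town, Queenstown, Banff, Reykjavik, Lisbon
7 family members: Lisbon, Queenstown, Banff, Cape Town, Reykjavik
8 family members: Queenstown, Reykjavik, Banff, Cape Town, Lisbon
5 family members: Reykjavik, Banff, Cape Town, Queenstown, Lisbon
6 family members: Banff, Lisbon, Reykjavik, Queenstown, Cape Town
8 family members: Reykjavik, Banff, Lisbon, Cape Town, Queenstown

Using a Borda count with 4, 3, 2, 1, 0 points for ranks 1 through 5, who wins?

Cape Town: 2·4 + 7·1 + 8·1 + 5·2 + 6·0 + 8·1 = 41
Lisbon: 2·0 + 7·4 + 8·0 + 5·0 + 6·3 + 8·2 = 62
Banff: 2·2 + 7·2 + 8·2 + 5·3 + 6·4 + 8·3 = 97
Reykjavik: 2·1 + 7·0 + 8·3 + 5·4 + 6·2 + 8·4 = 90
Queenstown: 2·3 + 7·3 + 8·4 + 5·1 + 6·1 + 8·0 = 70
Banff has the highest Borda score (97).

Banff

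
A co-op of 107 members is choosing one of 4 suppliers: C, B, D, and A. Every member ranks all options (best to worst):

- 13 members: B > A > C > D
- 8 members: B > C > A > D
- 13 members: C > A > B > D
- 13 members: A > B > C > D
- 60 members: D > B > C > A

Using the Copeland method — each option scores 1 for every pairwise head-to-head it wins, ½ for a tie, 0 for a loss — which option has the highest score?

C: beats A; loses to B and D → score 1.
B: beats C and A; loses to D → score 2.
D: beats C, B, and A → score 3.
A: loses to C, B, and D → score 0.
D has the best pairwise record.

D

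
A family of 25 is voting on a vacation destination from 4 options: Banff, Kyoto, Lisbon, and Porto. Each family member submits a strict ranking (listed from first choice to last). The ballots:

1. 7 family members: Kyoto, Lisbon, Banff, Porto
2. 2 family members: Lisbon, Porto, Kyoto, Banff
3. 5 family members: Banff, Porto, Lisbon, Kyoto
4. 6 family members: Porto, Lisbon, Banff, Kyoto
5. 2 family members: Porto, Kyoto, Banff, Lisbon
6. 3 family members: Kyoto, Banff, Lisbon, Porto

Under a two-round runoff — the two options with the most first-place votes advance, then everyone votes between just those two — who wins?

Porto

Round 1 first-place votes: Banff 5, Kyoto 10, Lisbon 2, Porto 8.
Kyoto and Porto advance.
Runoff: Kyoto is preferred to Porto by 10 voters; Porto by 15.
Porto wins the runoff.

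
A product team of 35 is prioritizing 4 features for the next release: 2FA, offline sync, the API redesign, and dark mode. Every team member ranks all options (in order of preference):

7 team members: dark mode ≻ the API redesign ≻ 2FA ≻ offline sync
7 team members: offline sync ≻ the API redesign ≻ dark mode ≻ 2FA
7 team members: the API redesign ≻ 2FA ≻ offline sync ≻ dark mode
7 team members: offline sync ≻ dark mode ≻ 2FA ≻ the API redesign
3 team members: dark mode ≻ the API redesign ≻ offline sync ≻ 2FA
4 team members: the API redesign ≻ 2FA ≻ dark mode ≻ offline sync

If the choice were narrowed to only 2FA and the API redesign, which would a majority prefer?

Voters preferring 2FA to the API redesign: 7; preferring the API redesign to 2FA: 28.
the API redesign wins the head-to-head.

the API redesign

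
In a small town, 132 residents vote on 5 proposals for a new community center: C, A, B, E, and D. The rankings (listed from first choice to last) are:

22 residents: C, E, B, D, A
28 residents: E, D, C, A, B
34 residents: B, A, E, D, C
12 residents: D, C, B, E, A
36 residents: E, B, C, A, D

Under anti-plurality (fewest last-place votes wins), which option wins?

Last-place votes: C 34, A 34, B 28, E 0, D 36.
E is ranked last by the fewest voters, so E wins.

E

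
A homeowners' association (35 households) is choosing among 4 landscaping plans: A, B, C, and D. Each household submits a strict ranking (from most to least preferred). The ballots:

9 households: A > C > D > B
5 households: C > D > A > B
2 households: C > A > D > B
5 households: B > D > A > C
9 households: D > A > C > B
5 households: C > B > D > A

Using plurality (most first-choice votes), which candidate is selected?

First-place votes: A 9, B 5, C 12, D 9.
C has the most first-place votes.

C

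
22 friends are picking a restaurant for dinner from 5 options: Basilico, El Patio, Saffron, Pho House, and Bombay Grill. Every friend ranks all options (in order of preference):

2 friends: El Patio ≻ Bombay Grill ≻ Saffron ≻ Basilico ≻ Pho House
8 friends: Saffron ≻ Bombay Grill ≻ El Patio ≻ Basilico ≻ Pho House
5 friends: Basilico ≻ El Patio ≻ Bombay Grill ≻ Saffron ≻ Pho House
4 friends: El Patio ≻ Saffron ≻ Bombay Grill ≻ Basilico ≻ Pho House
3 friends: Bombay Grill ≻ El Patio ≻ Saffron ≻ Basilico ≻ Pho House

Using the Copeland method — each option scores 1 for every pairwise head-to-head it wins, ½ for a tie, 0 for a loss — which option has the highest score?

El Patio

Basilico: beats Pho House; loses to El Patio, Saffron, and Bombay Grill → score 1.
El Patio: beats Basilico, Saffron, and Pho House; ties Bombay Grill → score 3.5.
Saffron: beats Basilico, Pho House, and Bombay Grill; loses to El Patio → score 3.
Pho House: loses to Basilico, El Patio, Saffron, and Bombay Grill → score 0.
Bombay Grill: beats Basilico and Pho House; ties El Patio; loses to Saffron → score 2.5.
El Patio has the best pairwise record.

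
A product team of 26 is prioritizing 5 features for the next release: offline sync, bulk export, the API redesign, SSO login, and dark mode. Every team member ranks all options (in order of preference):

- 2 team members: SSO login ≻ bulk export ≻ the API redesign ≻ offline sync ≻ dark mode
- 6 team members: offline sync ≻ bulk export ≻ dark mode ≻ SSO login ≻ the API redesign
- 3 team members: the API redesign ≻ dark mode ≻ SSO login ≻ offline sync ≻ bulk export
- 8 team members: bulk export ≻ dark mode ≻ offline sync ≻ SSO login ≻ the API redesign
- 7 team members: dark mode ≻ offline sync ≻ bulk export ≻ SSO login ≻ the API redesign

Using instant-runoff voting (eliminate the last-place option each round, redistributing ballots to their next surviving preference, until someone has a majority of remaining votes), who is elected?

bulk export

Round 1: offline sync 6, bulk export 8, the API redesign 3, SSO login 2, dark mode 7. Eliminate SSO login.
Round 2: offline sync 6, bulk export 10, the API redesign 3, dark mode 7. Eliminate the API redesign.
Round 3: offline sync 6, bulk export 10, dark mode 10. Eliminate offline sync.
Round 4: bulk export 16, dark mode 10. Bulk export has a majority.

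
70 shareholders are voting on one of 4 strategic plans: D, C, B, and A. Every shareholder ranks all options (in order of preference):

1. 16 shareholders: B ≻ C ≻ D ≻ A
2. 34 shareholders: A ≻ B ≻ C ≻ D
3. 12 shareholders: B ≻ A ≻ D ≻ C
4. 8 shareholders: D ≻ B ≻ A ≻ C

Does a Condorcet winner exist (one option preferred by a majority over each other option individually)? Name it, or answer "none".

B

B vs D: 62–8 for B.
B vs C: 70–0 for B.
B vs A: 36–34 for B.
B beats every other option head-to-head.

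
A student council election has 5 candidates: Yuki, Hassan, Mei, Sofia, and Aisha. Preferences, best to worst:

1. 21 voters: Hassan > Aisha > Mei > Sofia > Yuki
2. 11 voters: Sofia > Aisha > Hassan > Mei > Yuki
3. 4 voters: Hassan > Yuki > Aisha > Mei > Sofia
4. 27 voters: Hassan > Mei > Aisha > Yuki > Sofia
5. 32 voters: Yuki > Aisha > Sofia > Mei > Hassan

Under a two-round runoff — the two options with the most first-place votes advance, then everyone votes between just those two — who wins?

Round 1 first-place votes: Yuki 32, Hassan 52, Mei 0, Sofia 11, Aisha 0.
Hassan and Yuki advance.
Runoff: Hassan is preferred to Yuki by 63 voters; Yuki by 32.
Hassan wins the runoff.

Hassan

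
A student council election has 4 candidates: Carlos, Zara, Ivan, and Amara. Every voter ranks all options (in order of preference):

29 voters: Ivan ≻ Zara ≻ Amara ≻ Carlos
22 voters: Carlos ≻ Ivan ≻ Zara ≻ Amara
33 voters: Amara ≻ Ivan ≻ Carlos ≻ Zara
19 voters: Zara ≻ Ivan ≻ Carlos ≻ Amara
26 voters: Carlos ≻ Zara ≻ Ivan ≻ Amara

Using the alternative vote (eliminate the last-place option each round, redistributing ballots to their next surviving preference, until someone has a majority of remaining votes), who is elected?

Round 1: Carlos 48, Zara 19, Ivan 29, Amara 33. Eliminate Zara.
Round 2: Carlos 48, Ivan 48, Amara 33. Eliminate Amara.
Round 3: Carlos 48, Ivan 81. Ivan has a majority.

Ivan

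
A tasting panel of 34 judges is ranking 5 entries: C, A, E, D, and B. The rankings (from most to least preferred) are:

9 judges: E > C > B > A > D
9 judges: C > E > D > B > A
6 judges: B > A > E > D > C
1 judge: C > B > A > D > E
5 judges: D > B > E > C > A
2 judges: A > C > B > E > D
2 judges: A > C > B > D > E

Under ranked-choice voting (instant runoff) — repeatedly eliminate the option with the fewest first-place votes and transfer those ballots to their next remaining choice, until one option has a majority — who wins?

C

Round 1: C 10, A 4, E 9, D 5, B 6. Eliminate A.
Round 2: C 14, E 9, D 5, B 6. Eliminate D.
Round 3: C 14, E 9, B 11. Eliminate E.
Round 4: C 23, B 11. C has a majority.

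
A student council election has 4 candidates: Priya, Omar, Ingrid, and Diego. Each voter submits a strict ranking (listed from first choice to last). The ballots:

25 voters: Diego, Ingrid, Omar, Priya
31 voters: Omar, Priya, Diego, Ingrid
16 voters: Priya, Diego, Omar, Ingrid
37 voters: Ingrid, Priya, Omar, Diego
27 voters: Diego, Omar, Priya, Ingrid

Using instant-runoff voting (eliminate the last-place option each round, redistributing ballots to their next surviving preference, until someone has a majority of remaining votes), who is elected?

Diego

Round 1: Priya 16, Omar 31, Ingrid 37, Diego 52. Eliminate Priya.
Round 2: Omar 31, Ingrid 37, Diego 68. Eliminate Omar.
Round 3: Ingrid 37, Diego 99. Diego has a majority.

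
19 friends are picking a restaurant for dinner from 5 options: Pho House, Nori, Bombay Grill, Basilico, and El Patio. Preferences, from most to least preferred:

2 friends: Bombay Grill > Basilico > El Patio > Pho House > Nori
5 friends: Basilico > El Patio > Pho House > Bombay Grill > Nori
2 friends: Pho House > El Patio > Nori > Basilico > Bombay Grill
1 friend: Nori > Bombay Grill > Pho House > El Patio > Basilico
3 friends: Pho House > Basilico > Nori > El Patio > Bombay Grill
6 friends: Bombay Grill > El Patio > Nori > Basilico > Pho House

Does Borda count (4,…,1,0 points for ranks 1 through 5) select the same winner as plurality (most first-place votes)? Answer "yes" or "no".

Borda — scores: Pho House 34, Nori 26, Bombay Grill 40, Basilico 43, El Patio 47. Winner: El Patio.
Plurality — first-place votes: Pho House 5, Nori 1, Bombay Grill 8, Basilico 5, El Patio 0. Winner: Bombay Grill.
The two methods disagree.

no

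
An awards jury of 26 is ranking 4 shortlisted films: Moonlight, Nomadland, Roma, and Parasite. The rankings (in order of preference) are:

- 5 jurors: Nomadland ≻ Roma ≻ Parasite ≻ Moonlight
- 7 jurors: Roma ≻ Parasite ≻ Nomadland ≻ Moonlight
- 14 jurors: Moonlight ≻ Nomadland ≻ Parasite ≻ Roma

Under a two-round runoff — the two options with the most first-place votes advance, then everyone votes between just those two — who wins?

Moonlight

Round 1 first-place votes: Moonlight 14, Nomadland 5, Roma 7, Parasite 0.
Moonlight and Roma advance.
Runoff: Moonlight is preferred to Roma by 14 voters; Roma by 12.
Moonlight wins the runoff.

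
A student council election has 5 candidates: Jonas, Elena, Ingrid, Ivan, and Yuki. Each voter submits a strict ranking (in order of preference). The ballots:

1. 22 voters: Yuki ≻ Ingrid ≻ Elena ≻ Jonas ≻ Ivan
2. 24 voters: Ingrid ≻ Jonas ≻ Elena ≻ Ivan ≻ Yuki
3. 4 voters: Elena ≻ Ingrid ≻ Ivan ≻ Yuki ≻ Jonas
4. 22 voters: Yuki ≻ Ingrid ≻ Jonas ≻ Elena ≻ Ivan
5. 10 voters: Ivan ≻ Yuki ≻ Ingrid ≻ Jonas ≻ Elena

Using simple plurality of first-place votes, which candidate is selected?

Yuki

First-place votes: Jonas 0, Elena 4, Ingrid 24, Ivan 10, Yuki 44.
Yuki has the most first-place votes.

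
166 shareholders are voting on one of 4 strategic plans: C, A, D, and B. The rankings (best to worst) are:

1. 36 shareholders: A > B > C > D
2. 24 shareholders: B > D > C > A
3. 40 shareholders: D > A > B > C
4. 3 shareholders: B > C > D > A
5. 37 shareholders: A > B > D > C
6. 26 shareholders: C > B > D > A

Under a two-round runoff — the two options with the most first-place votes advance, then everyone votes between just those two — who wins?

Round 1 first-place votes: C 26, A 73, D 40, B 27.
A and D advance.
Runoff: A is preferred to D by 73 voters; D by 93.
D wins the runoff.

D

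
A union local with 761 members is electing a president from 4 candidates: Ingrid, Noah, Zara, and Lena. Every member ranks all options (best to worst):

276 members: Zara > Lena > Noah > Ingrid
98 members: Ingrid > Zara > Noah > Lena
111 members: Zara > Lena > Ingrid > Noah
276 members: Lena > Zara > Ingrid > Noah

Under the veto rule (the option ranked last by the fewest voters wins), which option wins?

Zara

Last-place votes: Ingrid 276, Noah 387, Zara 0, Lena 98.
Zara is ranked last by the fewest voters, so Zara wins.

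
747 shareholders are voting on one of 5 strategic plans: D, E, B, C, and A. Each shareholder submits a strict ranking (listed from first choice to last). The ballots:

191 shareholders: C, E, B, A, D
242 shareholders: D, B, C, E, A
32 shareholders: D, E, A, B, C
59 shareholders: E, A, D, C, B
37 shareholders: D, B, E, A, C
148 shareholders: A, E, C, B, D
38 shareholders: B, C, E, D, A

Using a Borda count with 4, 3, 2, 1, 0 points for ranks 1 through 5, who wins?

E

D: 191·0 + 242·4 + 32·4 + 59·2 + 37·4 + 148·0 + 38·1 = 1400
E: 191·3 + 242·1 + 32·3 + 59·4 + 37·2 + 148·3 + 38·2 = 1741
B: 191·2 + 242·3 + 32·1 + 59·0 + 37·3 + 148·1 + 38·4 = 1551
C: 191·4 + 242·2 + 32·0 + 59·1 + 37·0 + 148·2 + 38·3 = 1717
A: 191·1 + 242·0 + 32·2 + 59·3 + 37·1 + 148·4 + 38·0 = 1061
E has the highest Borda score (1741).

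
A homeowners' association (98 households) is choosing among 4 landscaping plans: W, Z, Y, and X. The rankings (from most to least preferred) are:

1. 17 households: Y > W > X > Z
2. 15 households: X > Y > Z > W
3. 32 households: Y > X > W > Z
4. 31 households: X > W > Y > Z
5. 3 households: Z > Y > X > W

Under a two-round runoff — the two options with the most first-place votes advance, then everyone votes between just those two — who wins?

Round 1 first-place votes: W 0, Z 3, Y 49, X 46.
Y and X advance.
Runoff: Y is preferred to X by 52 voters; X by 46.
Y wins the runoff.

Y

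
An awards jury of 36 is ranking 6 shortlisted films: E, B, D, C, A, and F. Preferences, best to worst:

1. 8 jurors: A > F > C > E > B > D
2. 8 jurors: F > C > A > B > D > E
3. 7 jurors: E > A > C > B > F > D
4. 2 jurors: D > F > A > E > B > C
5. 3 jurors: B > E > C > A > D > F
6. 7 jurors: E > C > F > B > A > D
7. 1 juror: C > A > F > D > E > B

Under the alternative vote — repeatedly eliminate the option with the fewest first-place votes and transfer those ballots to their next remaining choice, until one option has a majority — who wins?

F

Round 1: E 14, B 3, D 2, C 1, A 8, F 8. Eliminate C.
Round 2: E 14, B 3, D 2, A 9, F 8. Eliminate D.
Round 3: E 14, B 3, A 9, F 10. Eliminate B.
Round 4: E 17, A 9, F 10. Eliminate A.
Round 5: E 17, F 19. F has a majority.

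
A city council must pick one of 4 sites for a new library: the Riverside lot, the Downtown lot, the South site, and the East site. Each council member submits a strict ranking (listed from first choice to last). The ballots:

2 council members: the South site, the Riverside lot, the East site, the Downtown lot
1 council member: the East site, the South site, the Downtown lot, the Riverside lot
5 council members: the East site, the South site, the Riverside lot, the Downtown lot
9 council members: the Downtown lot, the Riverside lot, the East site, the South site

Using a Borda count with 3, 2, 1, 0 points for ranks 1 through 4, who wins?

the East site

the Riverside lot: 2·2 + 1·0 + 5·1 + 9·2 = 27
the Downtown lot: 2·0 + 1·1 + 5·0 + 9·3 = 28
the South site: 2·3 + 1·2 + 5·2 + 9·0 = 18
the East site: 2·1 + 1·3 + 5·3 + 9·1 = 29
the East site has the highest Borda score (29).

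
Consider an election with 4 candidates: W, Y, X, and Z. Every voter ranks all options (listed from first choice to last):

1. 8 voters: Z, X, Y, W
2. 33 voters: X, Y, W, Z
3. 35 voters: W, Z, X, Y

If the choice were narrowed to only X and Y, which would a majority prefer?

X

Voters preferring X to Y: 76; preferring Y to X: 0.
X wins the head-to-head.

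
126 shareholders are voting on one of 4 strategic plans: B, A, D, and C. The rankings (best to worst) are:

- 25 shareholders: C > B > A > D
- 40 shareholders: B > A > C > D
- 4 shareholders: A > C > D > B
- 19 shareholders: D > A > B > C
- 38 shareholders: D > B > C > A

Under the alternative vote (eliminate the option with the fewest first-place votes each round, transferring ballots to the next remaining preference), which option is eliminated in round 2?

C

Round 1: B 40, A 4, D 57, C 25. Eliminate A.
Round 2: B 40, D 57, C 29. Eliminate C.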